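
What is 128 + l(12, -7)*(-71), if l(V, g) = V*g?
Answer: 6092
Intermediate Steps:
128 + l(12, -7)*(-71) = 128 + (12*(-7))*(-71) = 128 - 84*(-71) = 128 + 5964 = 6092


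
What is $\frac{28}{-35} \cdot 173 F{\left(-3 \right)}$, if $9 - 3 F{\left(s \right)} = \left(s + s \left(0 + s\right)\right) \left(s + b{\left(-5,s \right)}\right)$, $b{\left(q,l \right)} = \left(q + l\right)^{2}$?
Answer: $\frac{82348}{5} \approx 16470.0$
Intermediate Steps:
$b{\left(q,l \right)} = \left(l + q\right)^{2}$
$F{\left(s \right)} = 3 - \frac{\left(s + s^{2}\right) \left(s + \left(-5 + s\right)^{2}\right)}{3}$ ($F{\left(s \right)} = 3 - \frac{\left(s + s \left(0 + s\right)\right) \left(s + \left(s - 5\right)^{2}\right)}{3} = 3 - \frac{\left(s + s s\right) \left(s + \left(-5 + s\right)^{2}\right)}{3} = 3 - \frac{\left(s + s^{2}\right) \left(s + \left(-5 + s\right)^{2}\right)}{3}$)
$\frac{28}{-35} \cdot 173 F{\left(-3 \right)} = \frac{28}{-35} \cdot 173 \left(3 - -25 - \frac{16 \left(-3\right)^{2}}{3} - \frac{\left(-3\right)^{4}}{3} + \frac{8 \left(-3\right)^{3}}{3}\right) = 28 \left(- \frac{1}{35}\right) 173 \left(3 + 25 - 48 - 27 + \frac{8}{3} \left(-27\right)\right) = - \frac{4 \cdot 173 \left(3 + 25 - 48 - 27 - 72\right)}{5} = - \frac{4 \cdot 173 \left(-119\right)}{5} = \left(- \frac{4}{5}\right) \left(-20587\right) = \frac{82348}{5}$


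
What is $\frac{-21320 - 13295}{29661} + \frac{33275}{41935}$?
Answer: $- \frac{92922050}{248766807} \approx -0.37353$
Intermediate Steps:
$\frac{-21320 - 13295}{29661} + \frac{33275}{41935} = \left(-21320 - 13295\right) \frac{1}{29661} + 33275 \cdot \frac{1}{41935} = \left(-34615\right) \frac{1}{29661} + \frac{6655}{8387} = - \frac{34615}{29661} + \frac{6655}{8387} = - \frac{92922050}{248766807}$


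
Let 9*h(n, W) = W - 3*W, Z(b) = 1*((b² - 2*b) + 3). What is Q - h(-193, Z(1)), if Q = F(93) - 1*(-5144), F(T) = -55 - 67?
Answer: 45202/9 ≈ 5022.4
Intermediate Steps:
F(T) = -122
Z(b) = 3 + b² - 2*b (Z(b) = 1*(3 + b² - 2*b) = 3 + b² - 2*b)
Q = 5022 (Q = -122 - 1*(-5144) = -122 + 5144 = 5022)
h(n, W) = -2*W/9 (h(n, W) = (W - 3*W)/9 = (-2*W)/9 = -2*W/9)
Q - h(-193, Z(1)) = 5022 - (-2)*(3 + 1² - 2*1)/9 = 5022 - (-2)*(3 + 1 - 2)/9 = 5022 - (-2)*2/9 = 5022 - 1*(-4/9) = 5022 + 4/9 = 45202/9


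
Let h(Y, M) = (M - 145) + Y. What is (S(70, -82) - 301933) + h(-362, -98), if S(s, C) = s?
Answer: -302468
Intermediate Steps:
h(Y, M) = -145 + M + Y (h(Y, M) = (-145 + M) + Y = -145 + M + Y)
(S(70, -82) - 301933) + h(-362, -98) = (70 - 301933) + (-145 - 98 - 362) = -301863 - 605 = -302468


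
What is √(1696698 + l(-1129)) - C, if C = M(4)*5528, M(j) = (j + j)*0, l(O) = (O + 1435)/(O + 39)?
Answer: 3*√55995737785/545 ≈ 1302.6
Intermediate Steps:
l(O) = (1435 + O)/(39 + O)
M(j) = 0 (M(j) = (2*j)*0 = 0)
C = 0 (C = 0*5528 = 0)
√(1696698 + l(-1129)) - C = √(1696698 + (1435 - 1129)/(39 - 1129)) - 1*0 = √(1696698 + 306/(-1090)) + 0 = √(1696698 - 1/1090*306) + 0 = √(1696698 - 153/545) + 0 = √(924700257/545) + 0 = 3*√55995737785/545 + 0 = 3*√55995737785/545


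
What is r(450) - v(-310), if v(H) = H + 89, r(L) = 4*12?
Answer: 269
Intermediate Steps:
r(L) = 48
v(H) = 89 + H
r(450) - v(-310) = 48 - (89 - 310) = 48 - 1*(-221) = 48 + 221 = 269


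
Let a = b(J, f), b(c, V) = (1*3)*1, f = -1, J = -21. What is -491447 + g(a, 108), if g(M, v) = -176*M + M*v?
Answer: -491651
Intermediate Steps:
b(c, V) = 3 (b(c, V) = 3*1 = 3)
a = 3
-491447 + g(a, 108) = -491447 + 3*(-176 + 108) = -491447 + 3*(-68) = -491447 - 204 = -491651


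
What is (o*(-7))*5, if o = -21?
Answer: 735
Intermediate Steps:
(o*(-7))*5 = -21*(-7)*5 = 147*5 = 735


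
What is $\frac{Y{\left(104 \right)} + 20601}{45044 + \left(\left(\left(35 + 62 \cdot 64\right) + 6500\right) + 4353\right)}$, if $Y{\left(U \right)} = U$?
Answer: $\frac{4141}{11980} \approx 0.34566$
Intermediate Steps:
$\frac{Y{\left(104 \right)} + 20601}{45044 + \left(\left(\left(35 + 62 \cdot 64\right) + 6500\right) + 4353\right)} = \frac{104 + 20601}{45044 + \left(\left(\left(35 + 62 \cdot 64\right) + 6500\right) + 4353\right)} = \frac{20705}{45044 + \left(\left(\left(35 + 3968\right) + 6500\right) + 4353\right)} = \frac{20705}{45044 + \left(\left(4003 + 6500\right) + 4353\right)} = \frac{20705}{45044 + \left(10503 + 4353\right)} = \frac{20705}{45044 + 14856} = \frac{20705}{59900} = 20705 \cdot \frac{1}{59900} = \frac{4141}{11980}$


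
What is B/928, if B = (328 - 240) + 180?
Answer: 67/232 ≈ 0.28879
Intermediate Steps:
B = 268 (B = 88 + 180 = 268)
B/928 = 268/928 = 268*(1/928) = 67/232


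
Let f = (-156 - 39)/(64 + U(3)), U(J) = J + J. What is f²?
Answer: 1521/196 ≈ 7.7602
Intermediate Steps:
U(J) = 2*J
f = -39/14 (f = (-156 - 39)/(64 + 2*3) = -195/(64 + 6) = -195/70 = -195*1/70 = -39/14 ≈ -2.7857)
f² = (-39/14)² = 1521/196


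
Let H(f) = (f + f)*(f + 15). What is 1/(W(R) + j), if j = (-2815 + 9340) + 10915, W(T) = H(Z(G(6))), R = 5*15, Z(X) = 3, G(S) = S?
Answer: 1/17548 ≈ 5.6987e-5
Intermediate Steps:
R = 75
H(f) = 2*f*(15 + f) (H(f) = (2*f)*(15 + f) = 2*f*(15 + f))
W(T) = 108 (W(T) = 2*3*(15 + 3) = 2*3*18 = 108)
j = 17440 (j = 6525 + 10915 = 17440)
1/(W(R) + j) = 1/(108 + 17440) = 1/17548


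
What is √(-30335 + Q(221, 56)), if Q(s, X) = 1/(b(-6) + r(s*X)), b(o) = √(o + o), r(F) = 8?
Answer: √2*√((-242679 - 60670*I*√3)/(4 + I*√3))/2 ≈ 0.00013085 - 174.17*I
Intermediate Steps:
b(o) = √2*√o (b(o) = √(2*o) = √2*√o)
Q(s, X) = 1/(8 + 2*I*√3) (Q(s, X) = 1/(√2*√(-6) + 8) = 1/(√2*(I*√6) + 8) = 1/(2*I*√3 + 8) = 1/(8 + 2*I*√3))
√(-30335 + Q(221, 56)) = √(-30335 + (2/19 - I*√3/38)) = √(-576363/19 - I*√3/38)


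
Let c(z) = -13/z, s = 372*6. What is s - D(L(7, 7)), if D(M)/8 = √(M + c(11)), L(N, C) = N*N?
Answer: 2232 - 8*√5786/11 ≈ 2176.7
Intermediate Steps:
s = 2232
L(N, C) = N²
D(M) = 8*√(-13/11 + M) (D(M) = 8*√(M - 13/11) = 8*√(-13/11 + M))
s - D(L(7, 7)) = 2232 - 8*√(-143 + 121*7²)/11 = 2232 - 8*√(-143 + 121*49)/11 = 2232 - 8*√(-143 + 5929)/11 = 2232 - 8*√5786/11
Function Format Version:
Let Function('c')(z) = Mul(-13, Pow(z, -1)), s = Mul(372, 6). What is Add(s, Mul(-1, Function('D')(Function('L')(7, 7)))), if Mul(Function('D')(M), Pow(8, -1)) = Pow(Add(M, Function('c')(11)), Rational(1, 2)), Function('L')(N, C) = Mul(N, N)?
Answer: Add(2232, Mul(Rational(-8, 11), Pow(5786, Rational(1, 2)))) ≈ 2176.7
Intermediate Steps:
s = 2232
Function('L')(N, C) = Pow(N, 2)
Function('D')(M) = Mul(8, Pow(Add(Rational(-13, 11), M), Rational(1, 2))) (Function('D')(M) = Mul(8, Pow(Add(M, Mul(-13, Pow(11, -1))), Rational(1, 2))) = Mul(8, Pow(Add(M, Mul(-13, Rational(1, 11))), Rational(1, 2))) = Mul(8, Pow(Add(M, Rational(-13, 11)), Rational(1, 2))) = Mul(8, Pow(Add(Rational(-13, 11), M), Rational(1, 2))))
Add(s, Mul(-1, Function('D')(Function('L')(7, 7)))) = Add(2232, Mul(-1, Mul(Rational(8, 11), Pow(Add(-143, Mul(121, Pow(7, 2))), Rational(1, 2))))) = Add(2232, Mul(-1, Mul(Rational(8, 11), Pow(Add(-143, Mul(121, 49)), Rational(1, 2))))) = Add(2232, Mul(-1, Mul(Rational(8, 11), Pow(Add(-143, 5929), Rational(1, 2))))) = Add(2232, Mul(-1, Mul(Rational(8, 11), Pow(5786, Rational(1, 2))))) = Add(2232, Mul(Rational(-8, 11), Pow(5786, Rational(1, 2))))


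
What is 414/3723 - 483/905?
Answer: -474513/1123105 ≈ -0.42250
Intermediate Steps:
414/3723 - 483/905 = 414*(1/3723) - 483*1/905 = 138/1241 - 483/905 = -474513/1123105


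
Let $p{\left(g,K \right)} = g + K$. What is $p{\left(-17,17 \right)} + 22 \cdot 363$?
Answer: $7986$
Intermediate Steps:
$p{\left(g,K \right)} = K + g$
$p{\left(-17,17 \right)} + 22 \cdot 363 = \left(17 - 17\right) + 22 \cdot 363 = 0 + 7986 = 7986$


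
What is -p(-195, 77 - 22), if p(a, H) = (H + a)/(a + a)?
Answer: -14/39 ≈ -0.35897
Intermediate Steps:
p(a, H) = (H + a)/(2*a) (p(a, H) = (H + a)/((2*a)) = (H + a)*(1/(2*a)) = (H + a)/(2*a))
-p(-195, 77 - 22) = -((77 - 22) - 195)/(2*(-195)) = -(-1)*(55 - 195)/(2*195) = -(-1)*(-140)/(2*195) = -1*14/39 = -14/39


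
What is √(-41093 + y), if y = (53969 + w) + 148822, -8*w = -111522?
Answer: √702553/2 ≈ 419.09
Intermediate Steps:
w = 55761/4 (w = -⅛*(-111522) = 55761/4 ≈ 13940.)
y = 866925/4 (y = (53969 + 55761/4) + 148822 = 271637/4 + 148822 = 866925/4 ≈ 2.1673e+5)
√(-41093 + y) = √(-41093 + 866925/4) = √(702553/4) = √702553/2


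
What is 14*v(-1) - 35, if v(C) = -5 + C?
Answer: -119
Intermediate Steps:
14*v(-1) - 35 = 14*(-5 - 1) - 35 = 14*(-6) - 35 = -84 - 35 = -119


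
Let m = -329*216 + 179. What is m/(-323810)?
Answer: 14177/64762 ≈ 0.21891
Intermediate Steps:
m = -70885 (m = -71064 + 179 = -70885)
m/(-323810) = -70885/(-323810) = -70885*(-1/323810) = 14177/64762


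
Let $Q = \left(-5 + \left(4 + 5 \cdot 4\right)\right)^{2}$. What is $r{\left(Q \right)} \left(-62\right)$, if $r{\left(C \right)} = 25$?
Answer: $-1550$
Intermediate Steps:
$Q = 361$ ($Q = \left(-5 + \left(4 + 20\right)\right)^{2} = \left(-5 + 24\right)^{2} = 19^{2} = 361$)
$r{\left(Q \right)} \left(-62\right) = 25 \left(-62\right) = -1550$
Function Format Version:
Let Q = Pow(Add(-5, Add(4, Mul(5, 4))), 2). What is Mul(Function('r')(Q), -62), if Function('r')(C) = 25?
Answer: -1550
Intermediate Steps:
Q = 361 (Q = Pow(Add(-5, Add(4, 20)), 2) = Pow(Add(-5, 24), 2) = Pow(19, 2) = 361)
Mul(Function('r')(Q), -62) = Mul(25, -62) = -1550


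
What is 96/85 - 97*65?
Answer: -535829/85 ≈ -6303.9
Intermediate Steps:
96/85 - 97*65 = 96*(1/85) - 6305 = 96/85 - 6305 = -535829/85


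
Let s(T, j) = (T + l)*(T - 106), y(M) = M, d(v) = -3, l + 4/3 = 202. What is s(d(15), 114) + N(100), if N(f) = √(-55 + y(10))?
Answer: -64637/3 + 3*I*√5 ≈ -21546.0 + 6.7082*I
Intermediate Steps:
l = 602/3 (l = -4/3 + 202 = 602/3 ≈ 200.67)
s(T, j) = (-106 + T)*(602/3 + T) (s(T, j) = (T + 602/3)*(T - 106) = (602/3 + T)*(-106 + T) = (-106 + T)*(602/3 + T))
N(f) = 3*I*√5 (N(f) = √(-55 + 10) = √(-45) = 3*I*√5)
s(d(15), 114) + N(100) = (-63812/3 + (-3)² + (284/3)*(-3)) + 3*I*√5 = (-63812/3 + 9 - 284) + 3*I*√5 = -64637/3 + 3*I*√5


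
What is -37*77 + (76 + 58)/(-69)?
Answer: -196715/69 ≈ -2850.9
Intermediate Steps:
-37*77 + (76 + 58)/(-69) = -2849 + 134*(-1/69) = -2849 - 134/69 = -196715/69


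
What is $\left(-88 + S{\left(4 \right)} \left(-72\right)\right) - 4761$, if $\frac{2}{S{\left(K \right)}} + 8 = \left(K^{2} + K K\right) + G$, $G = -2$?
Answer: $- \frac{53411}{11} \approx -4855.5$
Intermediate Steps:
$S{\left(K \right)} = \frac{2}{-10 + 2 K^{2}}$ ($S{\left(K \right)} = \frac{2}{-8 - \left(2 - K^{2} - K K\right)} = \frac{2}{-8 + \left(\left(K^{2} + K^{2}\right) - 2\right)} = \frac{2}{-8 + \left(2 K^{2} - 2\right)} = \frac{2}{-8 + \left(-2 + 2 K^{2}\right)} = \frac{2}{-10 + 2 K^{2}}$)
$\left(-88 + S{\left(4 \right)} \left(-72\right)\right) - 4761 = \left(-88 + \frac{1}{-5 + 4^{2}} \left(-72\right)\right) - 4761 = \left(-88 + \frac{1}{-5 + 16} \left(-72\right)\right) - 4761 = \left(-88 + \frac{1}{11} \left(-72\right)\right) - 4761 = \left(-88 - \frac{72}{11}\right) - 4761 = - \frac{1040}{11} - 4761 = - \frac{53411}{11}$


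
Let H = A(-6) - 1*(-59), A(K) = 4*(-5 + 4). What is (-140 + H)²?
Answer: 7225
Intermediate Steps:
A(K) = -4 (A(K) = 4*(-1) = -4)
H = 55 (H = -4 - 1*(-59) = -4 + 59 = 55)
(-140 + H)² = (-140 + 55)² = (-85)² = 7225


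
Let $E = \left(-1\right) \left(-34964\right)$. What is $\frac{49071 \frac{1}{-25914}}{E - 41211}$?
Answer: $\frac{16357}{53961586} \approx 0.00030312$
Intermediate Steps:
$E = 34964$
$\frac{49071 \frac{1}{-25914}}{E - 41211} = \frac{49071 \frac{1}{-25914}}{34964 - 41211} = \frac{49071 \left(- \frac{1}{25914}\right)}{34964 - 41211} = - \frac{16357}{8638 \left(-6247\right)} = \left(- \frac{16357}{8638}\right) \left(- \frac{1}{6247}\right) = \frac{16357}{53961586}$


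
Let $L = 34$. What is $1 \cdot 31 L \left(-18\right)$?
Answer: $-18972$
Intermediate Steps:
$1 \cdot 31 L \left(-18\right) = 1 \cdot 31 \cdot 34 \left(-18\right) = 31 \cdot 34 \left(-18\right) = 1054 \left(-18\right) = -18972$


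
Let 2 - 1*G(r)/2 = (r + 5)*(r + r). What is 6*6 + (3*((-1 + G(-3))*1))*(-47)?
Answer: -3771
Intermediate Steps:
G(r) = 4 - 4*r*(5 + r) (G(r) = 4 - 2*(r + 5)*(r + r) = 4 - 2*(5 + r)*2*r = 4 - 4*r*(5 + r))
6*6 + (3*((-1 + G(-3))*1))*(-47) = 6*6 + (3*((-1 + (4 - 20*(-3) - 4*(-3)**2))*1))*(-47) = 36 + (3*((-1 + (4 + 60 - 4*9))*1))*(-47) = 36 + (3*((-1 + (4 + 60 - 36))*1))*(-47) = 36 + (3*((-1 + 28)*1))*(-47) = 36 + (3*(27*1))*(-47) = 36 + (3*27)*(-47) = 36 + 81*(-47) = 36 - 3807 = -3771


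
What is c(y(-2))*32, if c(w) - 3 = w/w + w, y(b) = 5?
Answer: 288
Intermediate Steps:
c(w) = 4 + w (c(w) = 3 + (w/w + w) = 3 + (1 + w) = 4 + w)
c(y(-2))*32 = (4 + 5)*32 = 9*32 = 288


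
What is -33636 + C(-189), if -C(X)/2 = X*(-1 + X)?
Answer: -105456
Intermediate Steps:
C(X) = -2*X*(-1 + X)
-33636 + C(-189) = -33636 + 2*(-189)*(1 - 1*(-189)) = -33636 + 2*(-189)*(1 + 189) = -33636 + 2*(-189)*190 = -33636 - 71820 = -105456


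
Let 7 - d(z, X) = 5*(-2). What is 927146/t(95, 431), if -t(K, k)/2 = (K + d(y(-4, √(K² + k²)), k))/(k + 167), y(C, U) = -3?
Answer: -138608327/56 ≈ -2.4751e+6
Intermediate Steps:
d(z, X) = 17 (d(z, X) = 7 - 5*(-2) = 7 - 1*(-10) = 7 + 10 = 17)
t(K, k) = -2*(17 + K)/(167 + k) (t(K, k) = -2*(K + 17)/(k + 167) = -2*(17 + K)/(167 + k))
927146/t(95, 431) = 927146/((2*(-17 - 1*95)/(167 + 431))) = 927146/((2*(-17 - 95)/598)) = 927146/((2*(1/598)*(-112))) = 927146/(-112/299) = 927146*(-299/112) = -138608327/56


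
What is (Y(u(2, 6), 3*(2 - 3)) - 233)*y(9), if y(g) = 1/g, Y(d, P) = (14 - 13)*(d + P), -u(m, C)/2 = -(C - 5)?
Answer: -26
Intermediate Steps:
u(m, C) = -10 + 2*C (u(m, C) = -(-2)*(C - 5) = -(-2)*(-5 + C) = -2*(5 - C) = -10 + 2*C)
Y(d, P) = P + d (Y(d, P) = 1*(P + d) = P + d)
(Y(u(2, 6), 3*(2 - 3)) - 233)*y(9) = ((3*(2 - 3) + (-10 + 2*6)) - 233)/9 = ((3*(-1) + (-10 + 12)) - 233)*(1/9) = ((-3 + 2) - 233)*(1/9) = (-1 - 233)*(1/9) = -234*1/9 = -26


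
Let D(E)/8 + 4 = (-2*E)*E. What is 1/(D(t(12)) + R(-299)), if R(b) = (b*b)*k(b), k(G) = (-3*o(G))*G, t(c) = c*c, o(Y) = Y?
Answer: -1/23977948211 ≈ -4.1705e-11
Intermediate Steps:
t(c) = c**2
D(E) = -32 - 16*E**2 (D(E) = -32 + 8*((-2*E)*E) = -32 + 8*(-2*E**2) = -32 - 16*E**2)
k(G) = -3*G**2 (k(G) = (-3*G)*G = -3*G**2)
R(b) = -3*b**4 (R(b) = (b*b)*(-3*b**2) = b**2*(-3*b**2) = -3*b**4)
1/(D(t(12)) + R(-299)) = 1/((-32 - 16*(12**2)**2) - 3*(-299)**4) = 1/((-32 - 16*144**2) - 3*7992538801) = 1/((-32 - 16*20736) - 23977616403) = 1/((-32 - 331776) - 23977616403) = 1/(-331808 - 23977616403) = 1/(-23977948211) = -1/23977948211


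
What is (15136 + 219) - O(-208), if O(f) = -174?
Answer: 15529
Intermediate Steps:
(15136 + 219) - O(-208) = (15136 + 219) - 1*(-174) = 15355 + 174 = 15529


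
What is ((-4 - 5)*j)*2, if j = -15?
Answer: 270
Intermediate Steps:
((-4 - 5)*j)*2 = ((-4 - 5)*(-15))*2 = -9*(-15)*2 = 135*2 = 270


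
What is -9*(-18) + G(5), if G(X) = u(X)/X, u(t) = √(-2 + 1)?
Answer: 162 + I/5 ≈ 162.0 + 0.2*I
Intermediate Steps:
u(t) = I (u(t) = √(-1) = I)
G(X) = I/X
-9*(-18) + G(5) = -9*(-18) + I/5 = 162 + I*(⅕) = 162 + I/5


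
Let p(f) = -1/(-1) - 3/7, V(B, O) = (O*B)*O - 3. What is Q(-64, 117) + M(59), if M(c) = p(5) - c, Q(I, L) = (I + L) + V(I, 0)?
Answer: -59/7 ≈ -8.4286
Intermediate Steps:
V(B, O) = -3 + B*O² (V(B, O) = (B*O)*O - 3 = B*O² - 3 = -3 + B*O²)
Q(I, L) = -3 + I + L (Q(I, L) = (I + L) + (-3 + I*0²) = (I + L) + (-3 + I*0) = (I + L) + (-3 + 0) = (I + L) - 3 = -3 + I + L)
p(f) = 4/7 (p(f) = -1*(-1) - 3*⅐ = 1 - 3/7 = 4/7)
M(c) = 4/7 - c
Q(-64, 117) + M(59) = (-3 - 64 + 117) + (4/7 - 1*59) = 50 + (4/7 - 59) = 50 - 409/7 = -59/7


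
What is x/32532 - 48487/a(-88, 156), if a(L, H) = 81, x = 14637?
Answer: -525397829/878364 ≈ -598.16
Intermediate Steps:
x/32532 - 48487/a(-88, 156) = 14637/32532 - 48487/81 = 14637*(1/32532) - 48487*1/81 = 4879/10844 - 48487/81 = -525397829/878364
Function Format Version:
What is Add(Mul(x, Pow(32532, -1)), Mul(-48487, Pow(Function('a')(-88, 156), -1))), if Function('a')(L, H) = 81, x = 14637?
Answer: Rational(-525397829, 878364) ≈ -598.16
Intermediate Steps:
Add(Mul(x, Pow(32532, -1)), Mul(-48487, Pow(Function('a')(-88, 156), -1))) = Add(Mul(14637, Pow(32532, -1)), Mul(-48487, Pow(81, -1))) = Add(Mul(14637, Rational(1, 32532)), Mul(-48487, Rational(1, 81))) = Add(Rational(4879, 10844), Rational(-48487, 81)) = Rational(-525397829, 878364)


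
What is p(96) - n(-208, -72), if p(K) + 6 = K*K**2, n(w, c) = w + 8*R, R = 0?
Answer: 884938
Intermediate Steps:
n(w, c) = w (n(w, c) = w + 8*0 = w + 0 = w)
p(K) = -6 + K**3 (p(K) = -6 + K*K**2 = -6 + K**3)
p(96) - n(-208, -72) = (-6 + 96**3) - 1*(-208) = (-6 + 884736) + 208 = 884730 + 208 = 884938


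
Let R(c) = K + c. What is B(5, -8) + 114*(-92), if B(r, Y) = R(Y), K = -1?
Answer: -10497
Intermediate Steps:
R(c) = -1 + c
B(r, Y) = -1 + Y
B(5, -8) + 114*(-92) = (-1 - 8) + 114*(-92) = -9 - 10488 = -10497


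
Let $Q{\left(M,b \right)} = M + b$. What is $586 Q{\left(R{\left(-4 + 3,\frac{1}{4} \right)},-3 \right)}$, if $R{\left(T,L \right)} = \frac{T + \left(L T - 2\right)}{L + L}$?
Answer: $-5567$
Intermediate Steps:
$R{\left(T,L \right)} = \frac{-2 + T + L T}{2 L}$ ($R{\left(T,L \right)} = \frac{T + \left(-2 + L T\right)}{2 L} = \left(-2 + T + L T\right) \frac{1}{2 L} = \frac{-2 + T + L T}{2 L}$)
$586 Q{\left(R{\left(-4 + 3,\frac{1}{4} \right)},-3 \right)} = 586 \left(\frac{-2 + \left(-4 + 3\right) + \frac{-4 + 3}{4}}{2 \cdot \frac{1}{4}} - 3\right) = 586 \left(\frac{\frac{1}{\frac{1}{4}} \left(-2 - 1 + \frac{1}{4} \left(-1\right)\right)}{2} - 3\right) = 586 \left(\frac{1}{2} \cdot 4 \left(-2 - 1 - \frac{1}{4}\right) - 3\right) = 586 \left(\frac{1}{2} \cdot 4 \left(- \frac{13}{4}\right) - 3\right) = 586 \left(- \frac{13}{2} - 3\right) = 586 \left(- \frac{19}{2}\right) = -5567$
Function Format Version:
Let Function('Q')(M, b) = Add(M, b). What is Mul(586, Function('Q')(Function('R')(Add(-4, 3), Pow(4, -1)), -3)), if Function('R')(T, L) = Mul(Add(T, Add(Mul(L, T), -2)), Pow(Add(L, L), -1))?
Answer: -5567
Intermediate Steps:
Function('R')(T, L) = Mul(Rational(1, 2), Pow(L, -1), Add(-2, T, Mul(L, T))) (Function('R')(T, L) = Mul(Add(T, Add(-2, Mul(L, T))), Pow(Mul(2, L), -1)) = Mul(Add(-2, T, Mul(L, T)), Mul(Rational(1, 2), Pow(L, -1))) = Mul(Rational(1, 2), Pow(L, -1), Add(-2, T, Mul(L, T))))
Mul(586, Function('Q')(Function('R')(Add(-4, 3), Pow(4, -1)), -3)) = Mul(586, Add(Mul(Rational(1, 2), Pow(Pow(4, -1), -1), Add(-2, Add(-4, 3), Mul(Pow(4, -1), Add(-4, 3)))), -3)) = Mul(586, Add(Mul(Rational(1, 2), Pow(Rational(1, 4), -1), Add(-2, -1, Mul(Rational(1, 4), -1))), -3)) = Mul(586, Add(Mul(Rational(1, 2), 4, Add(-2, -1, Rational(-1, 4))), -3)) = Mul(586, Add(Mul(Rational(1, 2), 4, Rational(-13, 4)), -3)) = Mul(586, Add(Rational(-13, 2), -3)) = Mul(586, Rational(-19, 2)) = -5567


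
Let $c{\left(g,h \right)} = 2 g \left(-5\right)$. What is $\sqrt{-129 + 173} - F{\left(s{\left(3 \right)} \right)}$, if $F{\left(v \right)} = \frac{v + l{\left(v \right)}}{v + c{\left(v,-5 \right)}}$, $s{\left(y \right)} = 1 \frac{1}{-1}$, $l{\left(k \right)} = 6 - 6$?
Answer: $\frac{1}{9} + 2 \sqrt{11} \approx 6.7444$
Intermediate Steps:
$c{\left(g,h \right)} = - 10 g$
$l{\left(k \right)} = 0$ ($l{\left(k \right)} = 6 - 6 = 0$)
$s{\left(y \right)} = -1$ ($s{\left(y \right)} = 1 \left(-1\right) = -1$)
$F{\left(v \right)} = - \frac{1}{9}$ ($F{\left(v \right)} = \frac{v + 0}{v - 10 v} = \frac{v}{\left(-9\right) v} = v \left(- \frac{1}{9 v}\right) = - \frac{1}{9}$)
$\sqrt{-129 + 173} - F{\left(s{\left(3 \right)} \right)} = \sqrt{-129 + 173} - - \frac{1}{9} = \sqrt{44} + \frac{1}{9} = 2 \sqrt{11} + \frac{1}{9} = \frac{1}{9} + 2 \sqrt{11}$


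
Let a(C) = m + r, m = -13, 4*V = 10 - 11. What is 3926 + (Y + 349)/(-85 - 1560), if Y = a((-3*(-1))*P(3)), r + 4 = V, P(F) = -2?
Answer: 25831753/6580 ≈ 3925.8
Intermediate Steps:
V = -¼ (V = (10 - 11)/4 = (¼)*(-1) = -¼ ≈ -0.25000)
r = -17/4 (r = -4 - ¼ = -17/4 ≈ -4.2500)
a(C) = -69/4 (a(C) = -13 - 17/4 = -69/4)
Y = -69/4 ≈ -17.250
3926 + (Y + 349)/(-85 - 1560) = 3926 + (-69/4 + 349)/(-85 - 1560) = 3926 + (1327/4)/(-1645) = 3926 + (1327/4)*(-1/1645) = 3926 - 1327/6580 = 25831753/6580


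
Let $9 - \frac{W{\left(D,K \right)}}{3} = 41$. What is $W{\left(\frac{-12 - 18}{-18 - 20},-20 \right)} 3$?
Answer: $-288$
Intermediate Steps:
$W{\left(D,K \right)} = -96$ ($W{\left(D,K \right)} = 27 - 123 = -96$)
$W{\left(\frac{-12 - 18}{-18 - 20},-20 \right)} 3 = \left(-96\right) 3 = -288$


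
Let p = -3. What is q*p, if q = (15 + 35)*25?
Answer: -3750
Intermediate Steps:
q = 1250 (q = 50*25 = 1250)
q*p = 1250*(-3) = -3750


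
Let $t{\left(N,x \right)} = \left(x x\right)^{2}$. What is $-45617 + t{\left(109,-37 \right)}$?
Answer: $1828544$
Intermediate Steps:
$t{\left(N,x \right)} = x^{4}$ ($t{\left(N,x \right)} = \left(x^{2}\right)^{2} = x^{4}$)
$-45617 + t{\left(109,-37 \right)} = -45617 + \left(-37\right)^{4} = -45617 + 1874161 = 1828544$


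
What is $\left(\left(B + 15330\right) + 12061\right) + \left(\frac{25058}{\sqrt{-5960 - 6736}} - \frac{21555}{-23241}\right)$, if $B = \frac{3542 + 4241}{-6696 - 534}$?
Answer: $\frac{1534183749359}{56010810} - \frac{12529 i \sqrt{6}}{138} \approx 27391.0 - 222.39 i$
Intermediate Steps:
$B = - \frac{7783}{7230}$ ($B = \frac{7783}{-7230} = 7783 \left(- \frac{1}{7230}\right) = - \frac{7783}{7230} \approx -1.0765$)
$\left(\left(B + 15330\right) + 12061\right) + \left(\frac{25058}{\sqrt{-5960 - 6736}} - \frac{21555}{-23241}\right) = \left(\left(- \frac{7783}{7230} + 15330\right) + 12061\right) + \left(\frac{25058}{\sqrt{-5960 - 6736}} - \frac{21555}{-23241}\right) = \left(\frac{110828117}{7230} + 12061\right) + \left(\frac{25058}{\sqrt{-12696}} - - \frac{7185}{7747}\right) = \frac{198029147}{7230} + \left(\frac{25058}{46 i \sqrt{6}} + \frac{7185}{7747}\right) = \frac{198029147}{7230} + \left(25058 \left(- \frac{i \sqrt{6}}{276}\right) + \frac{7185}{7747}\right) = \frac{198029147}{7230} + \left(- \frac{12529 i \sqrt{6}}{138} + \frac{7185}{7747}\right) = \frac{198029147}{7230} + \left(\frac{7185}{7747} - \frac{12529 i \sqrt{6}}{138}\right) = \frac{1534183749359}{56010810} - \frac{12529 i \sqrt{6}}{138}$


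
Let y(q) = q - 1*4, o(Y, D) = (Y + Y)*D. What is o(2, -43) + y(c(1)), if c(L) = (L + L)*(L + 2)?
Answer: -170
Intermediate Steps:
c(L) = 2*L*(2 + L) (c(L) = (2*L)*(2 + L) = 2*L*(2 + L))
o(Y, D) = 2*D*Y (o(Y, D) = (2*Y)*D = 2*D*Y)
y(q) = -4 + q (y(q) = q - 4 = -4 + q)
o(2, -43) + y(c(1)) = 2*(-43)*2 + (-4 + 2*1*(2 + 1)) = -172 + (-4 + 2*1*3) = -172 + (-4 + 6) = -172 + 2 = -170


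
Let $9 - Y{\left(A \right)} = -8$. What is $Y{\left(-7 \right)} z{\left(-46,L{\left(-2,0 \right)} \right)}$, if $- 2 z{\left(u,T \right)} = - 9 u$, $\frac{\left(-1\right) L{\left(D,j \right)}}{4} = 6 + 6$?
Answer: $-3519$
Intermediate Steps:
$L{\left(D,j \right)} = -48$ ($L{\left(D,j \right)} = - 4 \left(6 + 6\right) = \left(-4\right) 12 = -48$)
$z{\left(u,T \right)} = \frac{9 u}{2}$ ($z{\left(u,T \right)} = - \frac{\left(-9\right) u}{2} = \frac{9 u}{2}$)
$Y{\left(A \right)} = 17$ ($Y{\left(A \right)} = 9 - -8 = 9 + 8 = 17$)
$Y{\left(-7 \right)} z{\left(-46,L{\left(-2,0 \right)} \right)} = 17 \cdot \frac{9}{2} \left(-46\right) = 17 \left(-207\right) = -3519$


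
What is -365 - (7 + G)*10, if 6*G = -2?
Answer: -1295/3 ≈ -431.67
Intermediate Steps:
G = -⅓ (G = (⅙)*(-2) = -⅓ ≈ -0.33333)
-365 - (7 + G)*10 = -365 - (7 - ⅓)*10 = -365 - 20*10/3 = -365 - 1*200/3 = -365 - 200/3 = -1295/3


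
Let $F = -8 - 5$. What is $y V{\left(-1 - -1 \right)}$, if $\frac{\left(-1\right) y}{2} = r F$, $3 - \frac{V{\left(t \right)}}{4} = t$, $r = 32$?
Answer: $9984$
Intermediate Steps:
$V{\left(t \right)} = 12 - 4 t$
$F = -13$
$y = 832$ ($y = - 2 \cdot 32 \left(-13\right) = \left(-2\right) \left(-416\right) = 832$)
$y V{\left(-1 - -1 \right)} = 832 \left(12 - 4 \left(-1 - -1\right)\right) = 832 \left(12 - 4 \left(-1 + 1\right)\right) = 832 \left(12 - 0\right) = 832 \left(12 + 0\right) = 832 \cdot 12 = 9984$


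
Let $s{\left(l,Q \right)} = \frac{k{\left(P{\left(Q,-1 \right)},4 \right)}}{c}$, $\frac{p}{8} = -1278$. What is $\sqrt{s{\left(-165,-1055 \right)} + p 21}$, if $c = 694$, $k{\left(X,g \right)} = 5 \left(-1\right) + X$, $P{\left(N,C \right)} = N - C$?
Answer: $\frac{i \sqrt{103409910690}}{694} \approx 463.36 i$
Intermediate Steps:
$p = -10224$ ($p = 8 \left(-1278\right) = -10224$)
$k{\left(X,g \right)} = -5 + X$
$s{\left(l,Q \right)} = - \frac{2}{347} + \frac{Q}{694}$ ($s{\left(l,Q \right)} = \frac{-5 + \left(Q - -1\right)}{694} = \left(-5 + \left(Q + 1\right)\right) \frac{1}{694} = \left(-5 + \left(1 + Q\right)\right) \frac{1}{694} = \left(-4 + Q\right) \frac{1}{694} = - \frac{2}{347} + \frac{Q}{694}$)
$\sqrt{s{\left(-165,-1055 \right)} + p 21} = \sqrt{\left(- \frac{2}{347} + \frac{1}{694} \left(-1055\right)\right) - 214704} = \sqrt{\left(- \frac{2}{347} - \frac{1055}{694}\right) - 214704} = \sqrt{- \frac{1059}{694} - 214704} = \sqrt{- \frac{149005635}{694}} = \frac{i \sqrt{103409910690}}{694}$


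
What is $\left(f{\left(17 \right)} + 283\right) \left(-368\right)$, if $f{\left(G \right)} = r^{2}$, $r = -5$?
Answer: $-113344$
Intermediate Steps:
$f{\left(G \right)} = 25$ ($f{\left(G \right)} = \left(-5\right)^{2} = 25$)
$\left(f{\left(17 \right)} + 283\right) \left(-368\right) = \left(25 + 283\right) \left(-368\right) = 308 \left(-368\right) = -113344$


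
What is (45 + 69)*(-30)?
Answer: -3420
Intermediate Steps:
(45 + 69)*(-30) = 114*(-30) = -3420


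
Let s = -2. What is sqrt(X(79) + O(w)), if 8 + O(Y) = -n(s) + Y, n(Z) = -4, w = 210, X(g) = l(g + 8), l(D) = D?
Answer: sqrt(293) ≈ 17.117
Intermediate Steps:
X(g) = 8 + g (X(g) = g + 8 = 8 + g)
O(Y) = -4 + Y (O(Y) = -8 + (-1*(-4) + Y) = -8 + (4 + Y) = -4 + Y)
sqrt(X(79) + O(w)) = sqrt((8 + 79) + (-4 + 210)) = sqrt(87 + 206) = sqrt(293)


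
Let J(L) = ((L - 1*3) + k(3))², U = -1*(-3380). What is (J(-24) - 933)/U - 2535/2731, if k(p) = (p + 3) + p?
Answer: -10231479/9230780 ≈ -1.1084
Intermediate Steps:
k(p) = 3 + 2*p (k(p) = (3 + p) + p = 3 + 2*p)
U = 3380
J(L) = (6 + L)² (J(L) = ((L - 1*3) + (3 + 2*3))² = ((L - 3) + (3 + 6))² = ((-3 + L) + 9)² = (6 + L)²)
(J(-24) - 933)/U - 2535/2731 = ((6 - 24)² - 933)/3380 - 2535/2731 = ((-18)² - 933)*(1/3380) - 2535*1/2731 = (324 - 933)*(1/3380) - 2535/2731 = -609*1/3380 - 2535/2731 = -609/3380 - 2535/2731 = -10231479/9230780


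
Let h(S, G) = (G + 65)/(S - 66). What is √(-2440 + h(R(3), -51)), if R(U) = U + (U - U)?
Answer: I*√21962/3 ≈ 49.399*I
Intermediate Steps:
R(U) = U (R(U) = U + 0 = U)
h(S, G) = (65 + G)/(-66 + S)
√(-2440 + h(R(3), -51)) = √(-2440 + (65 - 51)/(-66 + 3)) = √(-2440 + 14/(-63)) = √(-2440 - 1/63*14) = √(-2440 - 2/9) = √(-21962/9) = I*√21962/3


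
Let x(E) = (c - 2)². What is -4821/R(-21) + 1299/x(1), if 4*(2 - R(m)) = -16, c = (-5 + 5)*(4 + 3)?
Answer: -1915/4 ≈ -478.75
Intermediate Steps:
c = 0 (c = 0*7 = 0)
x(E) = 4 (x(E) = (0 - 2)² = (-2)² = 4)
R(m) = 6 (R(m) = 2 - ¼*(-16) = 2 + 4 = 6)
-4821/R(-21) + 1299/x(1) = -4821/6 + 1299/4 = -4821*⅙ + 1299*(¼) = -1607/2 + 1299/4 = -1915/4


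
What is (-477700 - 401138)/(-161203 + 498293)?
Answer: -439419/168545 ≈ -2.6071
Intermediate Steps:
(-477700 - 401138)/(-161203 + 498293) = -878838/337090 = -878838*1/337090 = -439419/168545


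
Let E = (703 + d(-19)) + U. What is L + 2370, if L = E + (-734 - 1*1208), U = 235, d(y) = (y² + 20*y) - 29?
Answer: 1318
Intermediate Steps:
d(y) = -29 + y² + 20*y
E = 890 (E = (703 + (-29 + (-19)² + 20*(-19))) + 235 = (703 + (-29 + 361 - 380)) + 235 = (703 - 48) + 235 = 655 + 235 = 890)
L = -1052 (L = 890 + (-734 - 1*1208) = 890 + (-734 - 1208) = 890 - 1942 = -1052)
L + 2370 = -1052 + 2370 = 1318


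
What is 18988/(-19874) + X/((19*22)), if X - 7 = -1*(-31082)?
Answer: 16050679/218614 ≈ 73.420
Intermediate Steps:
X = 31089 (X = 7 - 1*(-31082) = 7 + 31082 = 31089)
18988/(-19874) + X/((19*22)) = 18988/(-19874) + 31089/((19*22)) = 18988*(-1/19874) + 31089/418 = -9494/9937 + 31089*(1/418) = -9494/9937 + 31089/418 = 16050679/218614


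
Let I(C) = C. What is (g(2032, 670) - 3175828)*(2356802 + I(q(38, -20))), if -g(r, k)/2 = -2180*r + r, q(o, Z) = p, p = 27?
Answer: 13385911979612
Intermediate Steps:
q(o, Z) = 27
g(r, k) = 4358*r (g(r, k) = -2*(-2180*r + r) = -(-4358)*r = 4358*r)
(g(2032, 670) - 3175828)*(2356802 + I(q(38, -20))) = (4358*2032 - 3175828)*(2356802 + 27) = (8855456 - 3175828)*2356829 = 5679628*2356829 = 13385911979612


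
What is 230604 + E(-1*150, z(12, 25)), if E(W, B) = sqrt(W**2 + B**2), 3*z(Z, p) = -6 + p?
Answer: 230604 + sqrt(202861)/3 ≈ 2.3075e+5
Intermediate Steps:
z(Z, p) = -2 + p/3 (z(Z, p) = (-6 + p)/3 = -2 + p/3)
E(W, B) = sqrt(B**2 + W**2)
230604 + E(-1*150, z(12, 25)) = 230604 + sqrt((-2 + (1/3)*25)**2 + (-1*150)**2) = 230604 + sqrt((-2 + 25/3)**2 + (-150)**2) = 230604 + sqrt((19/3)**2 + 22500) = 230604 + sqrt(361/9 + 22500) = 230604 + sqrt(202861/9) = 230604 + sqrt(202861)/3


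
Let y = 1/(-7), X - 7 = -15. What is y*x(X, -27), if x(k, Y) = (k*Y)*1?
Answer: -216/7 ≈ -30.857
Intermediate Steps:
X = -8 (X = 7 - 15 = -8)
x(k, Y) = Y*k (x(k, Y) = (Y*k)*1 = Y*k)
y = -⅐ ≈ -0.14286
y*x(X, -27) = -(-27)*(-8)/7 = -⅐*216 = -216/7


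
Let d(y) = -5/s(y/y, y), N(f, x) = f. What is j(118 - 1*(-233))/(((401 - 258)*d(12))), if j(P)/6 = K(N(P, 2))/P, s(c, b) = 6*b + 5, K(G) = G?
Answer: -42/65 ≈ -0.64615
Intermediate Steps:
s(c, b) = 5 + 6*b
d(y) = -5/(5 + 6*y)
j(P) = 6 (j(P) = 6*(P/P) = 6*1 = 6)
j(118 - 1*(-233))/(((401 - 258)*d(12))) = 6/(((401 - 258)*(-5/(5 + 6*12)))) = 6/((143*(-5/(5 + 72)))) = 6/((143*(-5/77))) = 6/(-65/7) = 6*(-7/65) = -42/65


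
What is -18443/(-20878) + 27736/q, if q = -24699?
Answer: -123548551/515665722 ≈ -0.23959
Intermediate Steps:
-18443/(-20878) + 27736/q = -18443/(-20878) + 27736/(-24699) = -18443*(-1/20878) + 27736*(-1/24699) = 18443/20878 - 27736/24699 = -123548551/515665722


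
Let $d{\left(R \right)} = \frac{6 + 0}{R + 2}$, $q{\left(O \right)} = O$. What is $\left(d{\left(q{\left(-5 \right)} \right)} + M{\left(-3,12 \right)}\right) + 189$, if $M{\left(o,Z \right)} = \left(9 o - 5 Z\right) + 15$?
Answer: $115$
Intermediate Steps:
$d{\left(R \right)} = \frac{6}{2 + R}$
$M{\left(o,Z \right)} = 15 - 5 Z + 9 o$ ($M{\left(o,Z \right)} = \left(- 5 Z + 9 o\right) + 15 = 15 - 5 Z + 9 o$)
$\left(d{\left(q{\left(-5 \right)} \right)} + M{\left(-3,12 \right)}\right) + 189 = \left(\frac{6}{2 - 5} + \left(15 - 60 + 9 \left(-3\right)\right)\right) + 189 = \left(\frac{6}{-3} - 72\right) + 189 = \left(6 \left(- \frac{1}{3}\right) - 72\right) + 189 = \left(-2 - 72\right) + 189 = -74 + 189 = 115$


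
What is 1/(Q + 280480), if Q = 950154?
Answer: 1/1230634 ≈ 8.1259e-7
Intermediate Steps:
1/(Q + 280480) = 1/(950154 + 280480) = 1/1230634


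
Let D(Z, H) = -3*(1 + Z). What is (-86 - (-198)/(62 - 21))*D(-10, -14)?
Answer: -89856/41 ≈ -2191.6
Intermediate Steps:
D(Z, H) = -3 - 3*Z
(-86 - (-198)/(62 - 21))*D(-10, -14) = (-86 - (-198)/(62 - 21))*(-3 - 3*(-10)) = (-86 - (-198)/41)*(-3 + 30) = (-86 - (-198)/41)*27 = (-86 - 1*(-198/41))*27 = (-86 + 198/41)*27 = -3328/41*27 = -89856/41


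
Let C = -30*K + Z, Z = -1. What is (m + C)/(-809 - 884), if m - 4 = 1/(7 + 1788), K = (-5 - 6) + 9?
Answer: -113086/3038935 ≈ -0.037212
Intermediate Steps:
K = -2 (K = -11 + 9 = -2)
m = 7181/1795 (m = 4 + 1/(7 + 1788) = 4 + 1/1795 = 7181/1795 ≈ 4.0006)
C = 59 (C = -30*(-2) - 1 = 60 - 1 = 59)
(m + C)/(-809 - 884) = (7181/1795 + 59)/(-809 - 884) = (113086/1795)/(-1693) = (113086/1795)*(-1/1693) = -113086/3038935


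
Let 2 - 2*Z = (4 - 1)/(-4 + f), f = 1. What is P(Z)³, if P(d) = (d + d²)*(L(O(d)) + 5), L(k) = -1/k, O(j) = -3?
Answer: 8000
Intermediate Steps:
Z = 3/2 (Z = 1 - (4 - 1)/(2*(-4 + 1)) = 1 - 3/(2*(-3)) = 1 - 3*(-1)/(2*3) = 1 - ½*(-1) = 1 + ½ = 3/2 ≈ 1.5000)
P(d) = 16*d/3 + 16*d²/3 (P(d) = (d + d²)*(-1/(-3) + 5) = (d + d²)*(-1*(-⅓) + 5) = (d + d²)*(⅓ + 5) = (d + d²)*(16/3) = 16*d/3 + 16*d²/3)
P(Z)³ = ((16/3)*(3/2)*(1 + 3/2))³ = ((16/3)*(3/2)*(5/2))³ = 20³ = 8000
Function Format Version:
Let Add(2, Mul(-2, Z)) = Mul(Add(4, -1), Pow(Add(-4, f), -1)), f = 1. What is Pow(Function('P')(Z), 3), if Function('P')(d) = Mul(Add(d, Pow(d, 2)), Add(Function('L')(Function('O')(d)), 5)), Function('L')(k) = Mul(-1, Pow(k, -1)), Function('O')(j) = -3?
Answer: 8000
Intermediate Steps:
Z = Rational(3, 2) (Z = Add(1, Mul(Rational(-1, 2), Mul(Add(4, -1), Pow(Add(-4, 1), -1)))) = Add(1, Mul(Rational(-1, 2), Mul(3, Pow(-3, -1)))) = Add(1, Mul(Rational(-1, 2), Mul(3, Rational(-1, 3)))) = Add(1, Mul(Rational(-1, 2), -1)) = Add(1, Rational(1, 2)) = Rational(3, 2) ≈ 1.5000)
Function('P')(d) = Add(Mul(Rational(16, 3), d), Mul(Rational(16, 3), Pow(d, 2))) (Function('P')(d) = Mul(Add(d, Pow(d, 2)), Add(Mul(-1, Pow(-3, -1)), 5)) = Mul(Add(d, Pow(d, 2)), Add(Mul(-1, Rational(-1, 3)), 5)) = Mul(Add(d, Pow(d, 2)), Add(Rational(1, 3), 5)) = Mul(Add(d, Pow(d, 2)), Rational(16, 3)) = Add(Mul(Rational(16, 3), d), Mul(Rational(16, 3), Pow(d, 2))))
Pow(Function('P')(Z), 3) = Pow(Mul(Rational(16, 3), Rational(3, 2), Add(1, Rational(3, 2))), 3) = Pow(Mul(Rational(16, 3), Rational(3, 2), Rational(5, 2)), 3) = Pow(20, 3) = 8000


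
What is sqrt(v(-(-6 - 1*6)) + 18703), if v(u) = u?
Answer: sqrt(18715) ≈ 136.80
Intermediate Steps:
sqrt(v(-(-6 - 1*6)) + 18703) = sqrt(-(-6 - 1*6) + 18703) = sqrt(-(-6 - 6) + 18703) = sqrt(-1*(-12) + 18703) = sqrt(12 + 18703) = sqrt(18715)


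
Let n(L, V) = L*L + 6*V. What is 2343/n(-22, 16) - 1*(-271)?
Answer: 159523/580 ≈ 275.04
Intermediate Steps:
n(L, V) = L² + 6*V
2343/n(-22, 16) - 1*(-271) = 2343/((-22)² + 6*16) - 1*(-271) = 2343/(484 + 96) + 271 = 2343/580 + 271 = 159523/580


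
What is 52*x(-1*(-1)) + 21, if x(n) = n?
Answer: 73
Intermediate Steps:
52*x(-1*(-1)) + 21 = 52*(-1*(-1)) + 21 = 52*1 + 21 = 52 + 21 = 73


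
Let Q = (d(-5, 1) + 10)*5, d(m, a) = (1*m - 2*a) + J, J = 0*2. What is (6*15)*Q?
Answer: 1350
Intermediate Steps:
J = 0
d(m, a) = m - 2*a (d(m, a) = (1*m - 2*a) + 0 = (m - 2*a) + 0 = m - 2*a)
Q = 15 (Q = ((-5 - 2*1) + 10)*5 = ((-5 - 2) + 10)*5 = (-7 + 10)*5 = 3*5 = 15)
(6*15)*Q = (6*15)*15 = 90*15 = 1350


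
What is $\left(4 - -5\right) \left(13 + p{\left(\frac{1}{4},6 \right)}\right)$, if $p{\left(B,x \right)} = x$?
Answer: $171$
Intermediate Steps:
$\left(4 - -5\right) \left(13 + p{\left(\frac{1}{4},6 \right)}\right) = \left(4 - -5\right) \left(13 + 6\right) = \left(4 + 5\right) 19 = 9 \cdot 19 = 171$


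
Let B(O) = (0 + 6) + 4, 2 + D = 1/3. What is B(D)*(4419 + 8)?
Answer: 44270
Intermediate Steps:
D = -5/3 (D = -2 + 1/3 = -2 + ⅓ = -5/3 ≈ -1.6667)
B(O) = 10 (B(O) = 6 + 4 = 10)
B(D)*(4419 + 8) = 10*(4419 + 8) = 10*4427 = 44270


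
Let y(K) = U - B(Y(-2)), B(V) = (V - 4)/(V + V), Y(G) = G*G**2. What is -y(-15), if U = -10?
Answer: 43/4 ≈ 10.750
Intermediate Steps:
Y(G) = G**3
B(V) = (-4 + V)/(2*V) (B(V) = (-4 + V)/((2*V)) = (-4 + V)*(1/(2*V)) = (-4 + V)/(2*V))
y(K) = -43/4 (y(K) = -10 - (-4 + (-2)**3)/(2*((-2)**3)) = -10 - (-4 - 8)/(2*(-8)) = -10 - (-1)*(-12)/(2*8) = -10 - 1*3/4 = -10 - 3/4 = -43/4)
-y(-15) = -1*(-43/4) = 43/4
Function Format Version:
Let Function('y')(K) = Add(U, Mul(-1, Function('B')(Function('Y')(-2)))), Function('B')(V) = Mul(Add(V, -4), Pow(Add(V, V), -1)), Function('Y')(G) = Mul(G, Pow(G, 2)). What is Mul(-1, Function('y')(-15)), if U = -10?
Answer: Rational(43, 4) ≈ 10.750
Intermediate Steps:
Function('Y')(G) = Pow(G, 3)
Function('B')(V) = Mul(Rational(1, 2), Pow(V, -1), Add(-4, V)) (Function('B')(V) = Mul(Add(-4, V), Pow(Mul(2, V), -1)) = Mul(Add(-4, V), Mul(Rational(1, 2), Pow(V, -1))) = Mul(Rational(1, 2), Pow(V, -1), Add(-4, V)))
Function('y')(K) = Rational(-43, 4) (Function('y')(K) = Add(-10, Mul(-1, Mul(Rational(1, 2), Pow(Pow(-2, 3), -1), Add(-4, Pow(-2, 3))))) = Add(-10, Mul(-1, Mul(Rational(1, 2), Pow(-8, -1), Add(-4, -8)))) = Add(-10, Mul(-1, Mul(Rational(1, 2), Rational(-1, 8), -12))) = Add(-10, Mul(-1, Rational(3, 4))) = Add(-10, Rational(-3, 4)) = Rational(-43, 4))
Mul(-1, Function('y')(-15)) = Mul(-1, Rational(-43, 4)) = Rational(43, 4)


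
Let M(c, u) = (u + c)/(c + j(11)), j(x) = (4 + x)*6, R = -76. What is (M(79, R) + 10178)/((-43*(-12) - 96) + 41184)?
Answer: 1720085/7031076 ≈ 0.24464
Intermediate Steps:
j(x) = 24 + 6*x
M(c, u) = (c + u)/(90 + c) (M(c, u) = (u + c)/(c + (24 + 6*11)) = (c + u)/(c + (24 + 66)) = (c + u)/(c + 90) = (c + u)/(90 + c))
(M(79, R) + 10178)/((-43*(-12) - 96) + 41184) = ((79 - 76)/(90 + 79) + 10178)/((-43*(-12) - 96) + 41184) = (3/169 + 10178)/((516 - 96) + 41184) = ((1/169)*3 + 10178)/(420 + 41184) = (3/169 + 10178)/41604 = (1720085/169)*(1/41604) = 1720085/7031076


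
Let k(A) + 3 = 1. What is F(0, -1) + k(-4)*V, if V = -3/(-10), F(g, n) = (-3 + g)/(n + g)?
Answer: 12/5 ≈ 2.4000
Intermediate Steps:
k(A) = -2 (k(A) = -3 + 1 = -2)
F(g, n) = (-3 + g)/(g + n)
V = 3/10 (V = -3*(-⅒) = 3/10 ≈ 0.30000)
F(0, -1) + k(-4)*V = (-3 + 0)/(0 - 1) - 2*3/10 = -3/(-1) - ⅗ = -1*(-3) - ⅗ = 3 - ⅗ = 12/5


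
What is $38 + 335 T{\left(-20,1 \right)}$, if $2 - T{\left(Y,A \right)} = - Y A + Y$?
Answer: $708$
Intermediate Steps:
$T{\left(Y,A \right)} = 2 - Y + A Y$ ($T{\left(Y,A \right)} = 2 - \left(- Y A + Y\right) = 2 - \left(- A Y + Y\right) = 2 - \left(Y - A Y\right) = 2 + \left(- Y + A Y\right) = 2 - Y + A Y$)
$38 + 335 T{\left(-20,1 \right)} = 38 + 335 \left(2 - -20 + 1 \left(-20\right)\right) = 38 + 335 \left(2 + 20 - 20\right) = 38 + 335 \cdot 2 = 38 + 670 = 708$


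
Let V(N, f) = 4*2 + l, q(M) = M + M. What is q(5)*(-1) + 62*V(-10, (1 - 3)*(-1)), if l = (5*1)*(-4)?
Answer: -754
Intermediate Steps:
q(M) = 2*M
l = -20 (l = 5*(-4) = -20)
V(N, f) = -12 (V(N, f) = 4*2 - 20 = 8 - 20 = -12)
q(5)*(-1) + 62*V(-10, (1 - 3)*(-1)) = (2*5)*(-1) + 62*(-12) = 10*(-1) - 744 = -10 - 744 = -754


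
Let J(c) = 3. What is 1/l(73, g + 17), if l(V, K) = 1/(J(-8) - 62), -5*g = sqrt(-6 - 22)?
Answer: -59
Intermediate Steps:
g = -2*I*sqrt(7)/5 (g = -sqrt(-6 - 22)/5 = -2*I*sqrt(7)/5 ≈ -1.0583*I)
l(V, K) = -1/59 (l(V, K) = 1/(3 - 62) = 1/(-59) = -1/59)
1/l(73, g + 17) = 1/(-1/59) = -59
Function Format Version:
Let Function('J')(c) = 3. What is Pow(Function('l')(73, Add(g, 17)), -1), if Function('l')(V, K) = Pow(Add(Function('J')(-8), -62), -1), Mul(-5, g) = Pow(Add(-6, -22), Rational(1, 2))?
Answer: -59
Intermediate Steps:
g = Mul(Rational(-2, 5), I, Pow(7, Rational(1, 2))) (g = Mul(Rational(-1, 5), Pow(Add(-6, -22), Rational(1, 2))) = Mul(Rational(-1, 5), Pow(-28, Rational(1, 2))) = Mul(Rational(-1, 5), Mul(2, I, Pow(7, Rational(1, 2)))) = Mul(Rational(-2, 5), I, Pow(7, Rational(1, 2))) ≈ Mul(-1.0583, I))
Function('l')(V, K) = Rational(-1, 59) (Function('l')(V, K) = Pow(Add(3, -62), -1) = Pow(-59, -1) = Rational(-1, 59))
Pow(Function('l')(73, Add(g, 17)), -1) = Pow(Rational(-1, 59), -1) = -59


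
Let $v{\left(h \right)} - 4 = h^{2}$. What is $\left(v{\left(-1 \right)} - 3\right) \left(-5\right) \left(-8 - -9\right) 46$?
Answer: $-460$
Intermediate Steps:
$v{\left(h \right)} = 4 + h^{2}$
$\left(v{\left(-1 \right)} - 3\right) \left(-5\right) \left(-8 - -9\right) 46 = \left(\left(4 + \left(-1\right)^{2}\right) - 3\right) \left(-5\right) \left(-8 - -9\right) 46 = \left(\left(4 + 1\right) - 3\right) \left(-5\right) \left(-8 + 9\right) 46 = \left(5 - 3\right) \left(-5\right) 1 \cdot 46 = 2 \left(-5\right) 1 \cdot 46 = \left(-10\right) 1 \cdot 46 = \left(-10\right) 46 = -460$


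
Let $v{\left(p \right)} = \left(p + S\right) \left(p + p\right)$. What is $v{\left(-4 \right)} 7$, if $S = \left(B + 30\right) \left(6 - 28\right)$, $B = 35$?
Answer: $80304$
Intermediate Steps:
$S = -1430$ ($S = \left(35 + 30\right) \left(6 - 28\right) = 65 \left(-22\right) = -1430$)
$v{\left(p \right)} = 2 p \left(-1430 + p\right)$ ($v{\left(p \right)} = \left(p - 1430\right) \left(p + p\right) = \left(-1430 + p\right) 2 p = 2 p \left(-1430 + p\right)$)
$v{\left(-4 \right)} 7 = 2 \left(-4\right) \left(-1430 - 4\right) 7 = 2 \left(-4\right) \left(-1434\right) 7 = 11472 \cdot 7 = 80304$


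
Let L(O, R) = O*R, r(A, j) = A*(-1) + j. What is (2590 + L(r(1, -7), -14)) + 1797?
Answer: 4499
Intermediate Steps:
r(A, j) = j - A (r(A, j) = -A + j = j - A)
(2590 + L(r(1, -7), -14)) + 1797 = (2590 + (-7 - 1*1)*(-14)) + 1797 = (2590 + (-7 - 1)*(-14)) + 1797 = (2590 - 8*(-14)) + 1797 = (2590 + 112) + 1797 = 2702 + 1797 = 4499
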